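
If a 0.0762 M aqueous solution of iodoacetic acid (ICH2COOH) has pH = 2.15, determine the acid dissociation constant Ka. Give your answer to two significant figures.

[H+] = 10^(-2.15) = 7.08 × 10^-3 M
At equilibrium [HA] = 0.0762 − 7.08 × 10^-3 = 6.91 × 10^-2 M
Ka = [H+][A-]/[HA] = (7.08 × 10^-3)² / 6.91 × 10^-2 = 7.3 × 10^-4

Ka = 7.3 × 10^-4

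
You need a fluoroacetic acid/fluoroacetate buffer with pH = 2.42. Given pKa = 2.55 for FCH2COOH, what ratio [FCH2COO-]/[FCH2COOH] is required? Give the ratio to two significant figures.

pH = pKa + log(r) ⇒ log(r) = 2.42 − 2.55 = -0.13
r = [FCH2COO-]/[FCH2COOH] = 10^(-0.13) = 0.741

ratio = 0.74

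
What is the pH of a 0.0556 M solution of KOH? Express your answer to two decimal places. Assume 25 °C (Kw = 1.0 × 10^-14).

pH = 12.75

KOH is a strong base; [OH-] = 0.0556 M.
pOH = -log(0.0556) = 1.25
pH = 14.00 - 1.25 = 12.75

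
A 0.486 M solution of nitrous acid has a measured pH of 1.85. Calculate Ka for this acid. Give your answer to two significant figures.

[H+] = 10^(-1.85) = 1.41 × 10^-2 M
At equilibrium [HA] = 0.486 − 1.41 × 10^-2 = 4.72 × 10^-1 M
Ka = [H+][A-]/[HA] = (1.41 × 10^-2)² / 4.72 × 10^-1 = 4.2 × 10^-4

Ka = 4.2 × 10^-4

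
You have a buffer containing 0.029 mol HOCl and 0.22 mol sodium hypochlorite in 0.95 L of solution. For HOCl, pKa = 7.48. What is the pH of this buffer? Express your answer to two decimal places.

pH = 8.36

Henderson–Hasselbalch: pH = pKa + log([OCl-]/[HOCl]) = 7.48 + log(0.22/0.029)
pH = 7.48 + (+0.880) = 8.36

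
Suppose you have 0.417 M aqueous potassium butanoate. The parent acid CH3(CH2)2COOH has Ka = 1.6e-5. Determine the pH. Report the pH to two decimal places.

CH3(CH2)2COO- is the conjugate base of the weak acid CH3(CH2)2COOH.
Kb = Kw/Ka = 1.0×10^-14 / 1.6 × 10^-5 = 6.25 × 10^-10
From the ICE table, Kb = x²/(0.417 − x) = 6.25 × 10^-10.
Since Kb ≪ C₀, x ≈ √(Kb·C₀) = 1.61 × 10^-5 M.
pOH = −log(1.61 × 10^-5) = 4.79; pH = 14.00 − 4.79 = 9.21

pH = 9.21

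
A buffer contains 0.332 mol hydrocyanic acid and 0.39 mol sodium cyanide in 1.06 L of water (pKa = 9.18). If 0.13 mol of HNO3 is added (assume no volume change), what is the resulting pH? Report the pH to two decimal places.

pH = 8.93

Added H+ converts CN- to HCN: HCN → 0.462 mol, CN- → 0.26 mol.
pH = pKa + log([A⁻]/[HA]) = 9.18 + log(0.26/0.462) = 9.18 -0.250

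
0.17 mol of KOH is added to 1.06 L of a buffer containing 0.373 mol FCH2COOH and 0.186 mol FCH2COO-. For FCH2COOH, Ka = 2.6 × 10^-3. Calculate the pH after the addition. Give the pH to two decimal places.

pH = 2.83

After neutralization: n(FCH2COOH) = 0.203 mol, n(FCH2COO-) = 0.356 mol.
pKa = −log(2.6 × 10^-3) = 2.585
Henderson–Hasselbalch with mole ratio 0.356/0.203: pH = 2.585 + (+0.244)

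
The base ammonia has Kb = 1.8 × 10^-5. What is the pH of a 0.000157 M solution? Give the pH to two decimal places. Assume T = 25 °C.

NH3 + H2O ⇌ NH4+ + OH-
Kb = [OH-]²/(0.000157 − [OH-]) = 1.8 × 10^-5
Here C₀/Kb ≈ 8.72, so the small-[OH-] approximation fails. Use the quadratic:
[OH-] = [−1.8e-05 + √(1.8e-05² + 1.13e-08)]/2 = 4.49 × 10^-5 M
pOH = 4.35, so pH = 14.00 − pOH = 9.65

pH = 9.65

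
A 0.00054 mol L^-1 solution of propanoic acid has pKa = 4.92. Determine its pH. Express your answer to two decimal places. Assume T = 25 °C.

CH3CH2COOH ⇌ CH3CH2COO- + H+
Ka = 10^(−4.92) = 1.20 × 10^-5
Ka = [H+]²/(0.00054 − [H+]) = 1.20 × 10^-5
Here C₀/Ka ≈ 45, so the small-[H+] approximation fails. Use the quadratic:
[H+] = [−1.2e-05 + √(1.2e-05² + 2.59e-08)]/2 = 7.47 × 10^-5 M
pH = −log[H+] = −log(7.47 × 10^-5) = 4.13

pH = 4.13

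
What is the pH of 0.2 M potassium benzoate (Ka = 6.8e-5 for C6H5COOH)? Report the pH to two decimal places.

C6H5COO- is the conjugate base of the weak acid C6H5COOH.
Kb = Kw/Ka = 1.0×10^-14 / 6.8 × 10^-5 = 1.47 × 10^-10
From the ICE table, Kb = x²/(0.2 − x) = 1.47 × 10^-10.
Since Kb ≪ C₀, x ≈ √(Kb·C₀) = 5.42 × 10^-6 M.
Check: 0.0027% ionized — well under 5%, approximation valid.
pOH = 5.27, so pH = 14.00 − pOH = 8.73

pH = 8.73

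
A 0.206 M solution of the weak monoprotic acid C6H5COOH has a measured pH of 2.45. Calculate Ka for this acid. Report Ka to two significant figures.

Ka = 6.2 × 10^-5

[H+] = 10^(-2.45) = 3.55 × 10^-3 M
At equilibrium [HA] = 0.206 − 3.55 × 10^-3 = 2.02 × 10^-1 M
Ka = [H+][A-]/[HA] = (3.55 × 10^-3)² / 2.02 × 10^-1 = 6.2 × 10^-5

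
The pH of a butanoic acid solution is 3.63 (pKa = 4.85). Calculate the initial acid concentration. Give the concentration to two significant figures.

C₀ = 4.1 × 10^-3 M

[H+] = 10^(-3.63) = 2.34 × 10^-4 M = x
Ka = 10^(−4.85) = 1.41 × 10^-5
Ka = x²/(C₀ − x) ⇒ C₀ = x + x²/Ka
C₀ = 2.34 × 10^-4 + (2.34 × 10^-4)²/(1.41 × 10^-5) = 4.12 × 10^-3 M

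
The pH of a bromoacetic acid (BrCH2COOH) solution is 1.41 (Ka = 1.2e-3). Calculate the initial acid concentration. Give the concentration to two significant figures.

C₀ = 1.3 M

[H+] = 10^(-1.41) = 3.89 × 10^-2 M = x
Ka = x²/(C₀ − x) ⇒ C₀ = x + x²/Ka
C₀ = 3.89 × 10^-2 + (3.89 × 10^-2)²/(1.2 × 10^-3) = 1.30 M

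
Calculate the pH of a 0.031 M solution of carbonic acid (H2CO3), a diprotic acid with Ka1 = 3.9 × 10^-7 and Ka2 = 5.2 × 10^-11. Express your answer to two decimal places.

Ka1 ≫ Ka2, so treat the first dissociation as the only significant source of H+.
Ka1 = x²/(0.031 − x) = 3.9 × 10^-7
x ≈ √(3.9 × 10^-7 × 0.031) = 1.10 × 10^-4 M
pH = −log(1.10 × 10^-4) = 3.96

pH = 3.96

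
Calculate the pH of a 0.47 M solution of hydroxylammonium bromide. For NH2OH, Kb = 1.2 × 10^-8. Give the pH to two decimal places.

NH3OH+ is the conjugate acid of the weak base NH2OH.
Ka = Kw/Kb = 1.0×10^-14 / 1.2 × 10^-8 = 8.33 × 10^-7
Ka = x²/(0.47 − x) = 8.33 × 10^-7
Since Ka ≪ C₀, x ≈ √(Ka·C₀) = 6.26 × 10^-4 M.
pH = −log[H+] = −log(6.26 × 10^-4) = 3.20

pH = 3.20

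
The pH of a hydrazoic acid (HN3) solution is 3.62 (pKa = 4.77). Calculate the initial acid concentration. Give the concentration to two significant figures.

[H+] = 10^(-3.62) = 2.40 × 10^-4 M = x
Ka = 10^(−4.77) = 1.70 × 10^-5
Ka = x²/(C₀ − x) ⇒ C₀ = x + x²/Ka
C₀ = 2.40 × 10^-4 + (2.40 × 10^-4)²/(1.70 × 10^-5) = 3.63 × 10^-3 M

C₀ = 3.6 × 10^-3 M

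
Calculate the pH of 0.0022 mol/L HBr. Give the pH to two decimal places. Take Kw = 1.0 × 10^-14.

HBr is a strong acid and dissociates completely, so [H+] = 0.0022 M.
pH = -log(0.0022) = 2.66

pH = 2.66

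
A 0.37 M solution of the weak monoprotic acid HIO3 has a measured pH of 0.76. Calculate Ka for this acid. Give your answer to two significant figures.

[H+] = 10^(-0.76) = 1.74 × 10^-1 M
At equilibrium [HA] = 0.37 − 1.74 × 10^-1 = 1.96 × 10^-1 M
Ka = [H+][A-]/[HA] = (1.74 × 10^-1)² / 1.96 × 10^-1 = 1.5 × 10^-1

Ka = 1.5 × 10^-1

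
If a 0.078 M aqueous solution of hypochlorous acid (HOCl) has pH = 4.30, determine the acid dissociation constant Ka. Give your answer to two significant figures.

[H+] = 10^(-4.30) = 5.01 × 10^-5 M
At equilibrium [HA] = 0.078 − 5.01 × 10^-5 = 7.79 × 10^-2 M
Ka = [H+][A-]/[HA] = (5.01 × 10^-5)² / 7.79 × 10^-2 = 3.2 × 10^-8

Ka = 3.2 × 10^-8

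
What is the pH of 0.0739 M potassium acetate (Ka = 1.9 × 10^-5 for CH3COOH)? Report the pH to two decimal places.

CH3COO- is the conjugate base of the weak acid CH3COOH.
Kb = Kw/Ka = 1.0×10^-14 / 1.9 × 10^-5 = 5.26 × 10^-10
Let x = [OH-] at equilibrium. Kb = x²/(0.0739 − x).
Neglecting x in the denominator: x = √(5.26 × 10^-10 × 0.0739) = 6.23 × 10^-6 M
(x/C₀ = 0.0084% < 5%, so the approximation holds.)
pOH = −log(6.23 × 10^-6) = 5.21; pH = 14.00 − 5.21 = 8.79

pH = 8.79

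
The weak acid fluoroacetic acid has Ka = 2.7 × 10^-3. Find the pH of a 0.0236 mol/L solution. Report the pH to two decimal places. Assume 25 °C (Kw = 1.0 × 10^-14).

pH = 2.17

FCH2COOH ⇌ FCH2COO- + H+
Ka = x²/(0.0236 − x) = 2.7 × 10^-3
The 5% rule fails; solving x² + Ka·x − Ka·C₀ = 0 exactly:
x = [−0.0027 + √(0.0027² + 0.000255)]/2 = 6.75 × 10^-3 M
pH = −log[H+] = −log(6.75 × 10^-3) = 2.17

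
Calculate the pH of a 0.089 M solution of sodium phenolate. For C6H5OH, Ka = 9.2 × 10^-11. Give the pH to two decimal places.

pH = 11.49

C6H5O- is the conjugate base of the weak acid C6H5OH.
Kb = Kw/Ka = 1.0×10^-14 / 9.2 × 10^-11 = 1.09 × 10^-4
From the ICE table, Kb = x²/(0.089 − x) = 1.09 × 10^-4.
Neglecting x in the denominator: x = √(1.09 × 10^-4 × 0.089) = 3.11 × 10^-3 M
Check: 3.5% ionized — well under 5%, approximation valid.
pOH = 2.51, so pH = 14.00 − pOH = 11.49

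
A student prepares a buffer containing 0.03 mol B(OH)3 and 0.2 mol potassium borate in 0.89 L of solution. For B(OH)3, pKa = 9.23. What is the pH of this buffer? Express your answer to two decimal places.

Henderson–Hasselbalch: pH = pKa + log([B(OH)4-]/[B(OH)3]) = 9.23 + log(0.2/0.03)
pH = 9.23 + (+0.824) = 10.05

pH = 10.05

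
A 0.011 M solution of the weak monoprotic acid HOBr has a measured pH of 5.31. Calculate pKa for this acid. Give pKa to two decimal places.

pKa = 8.66

[H+] = 10^(-5.31) = 4.90 × 10^-6 M
At equilibrium [HA] = 0.011 − 4.90 × 10^-6 = 1.10 × 10^-2 M
Ka = [H+][A-]/[HA] = (4.90 × 10^-6)² / 1.10 × 10^-2 = 2.18 × 10^-9
pKa = -log(2.18 × 10^-9) = 8.66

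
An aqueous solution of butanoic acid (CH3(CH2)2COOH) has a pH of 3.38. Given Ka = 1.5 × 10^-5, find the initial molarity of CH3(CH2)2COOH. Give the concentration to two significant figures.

C₀ = 1.2 × 10^-2 M

[H+] = 10^(-3.38) = 4.17 × 10^-4 M = x
Ka = x²/(C₀ − x) ⇒ C₀ = x + x²/Ka
C₀ = 4.17 × 10^-4 + (4.17 × 10^-4)²/(1.5 × 10^-5) = 1.20 × 10^-2 M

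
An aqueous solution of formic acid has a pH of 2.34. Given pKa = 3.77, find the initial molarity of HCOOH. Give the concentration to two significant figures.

[H+] = 10^(-2.34) = 4.57 × 10^-3 M = x
Ka = 10^(−3.77) = 1.70 × 10^-4
Ka = x²/(C₀ − x) ⇒ C₀ = x + x²/Ka
C₀ = 4.57 × 10^-3 + (4.57 × 10^-3)²/(1.70 × 10^-4) = 1.27 × 10^-1 M

C₀ = 1.3 × 10^-1 M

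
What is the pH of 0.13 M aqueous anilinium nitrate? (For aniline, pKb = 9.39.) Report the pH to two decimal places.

pH = 2.75

C6H5NH3+ is the conjugate acid of the weak base C6H5NH2.
Kb = 10^(−9.39) = 4.07 × 10^-10
Ka = Kw/Kb = 1.0×10^-14 / 4.07 × 10^-10 = 2.46 × 10^-5
From the ICE table, Ka = [H+]²/(0.13 − [H+]) = 2.46 × 10^-5.
Neglecting [H+] in the denominator: [H+] = √(2.46 × 10^-5 × 0.13) = 1.79 × 10^-3 M
pH = −log(1.79 × 10^-3) = 2.75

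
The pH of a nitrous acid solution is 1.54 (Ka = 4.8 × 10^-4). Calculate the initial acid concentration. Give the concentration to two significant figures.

C₀ = 1.8 M

[H+] = 10^(-1.54) = 2.88 × 10^-2 M = x
Ka = x²/(C₀ − x) ⇒ C₀ = x + x²/Ka
C₀ = 2.88 × 10^-2 + (2.88 × 10^-2)²/(4.8 × 10^-4) = 1.76 M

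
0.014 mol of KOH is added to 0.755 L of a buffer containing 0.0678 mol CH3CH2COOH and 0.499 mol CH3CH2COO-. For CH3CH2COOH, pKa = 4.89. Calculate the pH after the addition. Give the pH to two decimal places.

OH- converts CH3CH2COOH to CH3CH2COO-: CH3CH2COOH → 0.0538 mol, CH3CH2COO- → 0.513 mol.
pH = pKa + log(n_CH3CH2COO-/n_CH3CH2COOH) = 4.89 + log(0.513/0.0538) = 4.89 + (+0.979)

pH = 5.87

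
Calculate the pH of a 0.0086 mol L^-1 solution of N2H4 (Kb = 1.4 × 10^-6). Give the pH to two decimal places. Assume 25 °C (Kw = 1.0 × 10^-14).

pH = 10.04

N2H4 + H2O ⇌ N2H5+ + OH-
Kb = [OH-]²/(0.0086 − [OH-]) = 1.4 × 10^-6
Assume [OH-] ≪ 0.0086: [OH-] ≈ √(1.4 × 10^-6 × 0.0086) = 1.10 × 10^-4 M
pOH = 3.96, so pH = 14.00 − pOH = 10.04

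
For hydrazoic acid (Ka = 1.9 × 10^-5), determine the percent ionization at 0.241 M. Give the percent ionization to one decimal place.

HN3 ⇌ N3- + H+; let x = [H+] at equilibrium.
x ≈ √(Ka·C₀) = √(1.9 × 10^-5 × 0.241) = 2.14 × 10^-3 M
% ionization = x/C₀ × 100% = 2.14 × 10^-3/0.241 × 100% = 0.9%

0.9%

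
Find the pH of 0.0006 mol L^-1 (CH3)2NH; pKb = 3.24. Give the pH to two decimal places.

(CH3)2NH + H2O ⇌ (CH3)2NH2+ + OH-
Kb = 10^(−3.24) = 5.75 × 10^-4
Kb = x²/(0.0006 − x) = 5.75 × 10^-4
Here C₀/Kb ≈ 1.04, so the small-x approximation fails. Use the quadratic:
x = (−Kb + √(Kb² + 4·Kb·C₀))/2 = 3.66 × 10^-4 M
pOH = −log(3.66 × 10^-4) = 3.44; pH = 14.00 − 3.44 = 10.56

pH = 10.56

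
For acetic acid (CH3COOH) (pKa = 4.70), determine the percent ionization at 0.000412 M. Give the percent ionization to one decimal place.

19.7%

CH3COOH ⇌ CH3COO- + H+; let x = [H+] at equilibrium.
Ka = 10^(−4.70) = 2.00 × 10^-5
Solve x² + 2e-05x − 8.24e-09 = 0 → x = 8.13 × 10^-5 M
% ionization = x/C₀ × 100% = 8.13 × 10^-5/0.000412 × 100% = 19.7%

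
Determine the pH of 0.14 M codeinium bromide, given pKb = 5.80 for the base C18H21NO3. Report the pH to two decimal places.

pH = 4.53

C18H22NO3+ is the conjugate acid of the weak base C18H21NO3.
Kb = 10^(−5.80) = 1.58 × 10^-6
Ka = Kw/Kb = 1.0×10^-14 / 1.58 × 10^-6 = 6.33 × 10^-9
Let x = [H+] at equilibrium. Ka = x²/(0.14 − x).
Since Ka ≪ C₀, x ≈ √(Ka·C₀) = 2.98 × 10^-5 M.
(x/C₀ = 0.021% < 5%, so the approximation holds.)
pH = −log(2.98 × 10^-5) = 4.53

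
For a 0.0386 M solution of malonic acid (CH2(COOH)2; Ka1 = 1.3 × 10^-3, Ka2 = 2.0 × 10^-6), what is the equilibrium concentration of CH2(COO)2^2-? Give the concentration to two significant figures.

2.0 × 10^-6 M

First ionization gives [H+] ≈ [CH2(COOH)COO-] = 6.46 × 10^-3 M.
Second step: Ka2 = [H+][CH2(COO)2^2-]/[CH2(COOH)COO-] ≈ [CH2(COO)2^2-] (since [H+] ≈ [CH2(COOH)COO-]).
So [CH2(COO)2^2-] ≈ Ka2.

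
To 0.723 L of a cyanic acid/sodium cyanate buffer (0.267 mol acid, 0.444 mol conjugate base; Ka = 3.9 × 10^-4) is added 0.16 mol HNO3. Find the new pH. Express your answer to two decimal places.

pH = 3.23

After neutralization: n(HOCN) = 0.427 mol, n(OCN-) = 0.284 mol.
pKa = −log(3.9 × 10^-4) = 3.409
Henderson–Hasselbalch with mole ratio 0.284/0.427: pH = 3.409 + (-0.177)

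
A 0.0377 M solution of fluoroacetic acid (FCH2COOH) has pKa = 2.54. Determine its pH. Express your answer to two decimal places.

FCH2COOH ⇌ FCH2COO- + H+
Ka = 10^(−2.54) = 2.88 × 10^-3
Ka = x²/(0.0377 − x) = 2.88 × 10^-3
Here C₀/Ka ≈ 13.1, so the small-x approximation fails. Use the quadratic:
x = (−Ka + √(Ka² + 4·Ka·C₀))/2 = 9.08 × 10^-3 M
pH = −log[H+] = −log(9.08 × 10^-3) = 2.04

pH = 2.04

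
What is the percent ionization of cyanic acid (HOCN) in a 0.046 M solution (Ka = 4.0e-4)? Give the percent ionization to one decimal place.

HOCN ⇌ OCN- + H+; let x = [H+] at equilibrium.
Ka = x²/(C₀ − x); solving the quadratic gives x = 4.09 × 10^-3 M.
% ionization = x/C₀ × 100% = 4.09 × 10^-3/0.046 × 100% = 8.9%

8.9%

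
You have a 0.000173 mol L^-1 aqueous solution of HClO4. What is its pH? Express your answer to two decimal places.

pH = 3.76

HClO4 is a strong acid and dissociates completely, so [H+] = 0.000173 M.
pH = -log(0.000173) = 3.76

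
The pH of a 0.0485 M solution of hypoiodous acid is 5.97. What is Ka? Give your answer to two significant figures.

[H+] = 10^(-5.97) = 1.07 × 10^-6 M
At equilibrium [HA] = 0.0485 − 1.07 × 10^-6 = 4.85 × 10^-2 M
Ka = [H+][A-]/[HA] = (1.07 × 10^-6)² / 4.85 × 10^-2 = 2.4 × 10^-11

Ka = 2.4 × 10^-11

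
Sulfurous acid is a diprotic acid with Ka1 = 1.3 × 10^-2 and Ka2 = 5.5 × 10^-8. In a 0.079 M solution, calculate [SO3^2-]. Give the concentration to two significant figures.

5.5 × 10^-8 M

First ionization gives [H+] ≈ [HSO3-] = 2.62 × 10^-2 M.
Second step: Ka2 = [H+][SO3^2-]/[HSO3-] ≈ [SO3^2-] (since [H+] ≈ [HSO3-]).
So [SO3^2-] ≈ Ka2.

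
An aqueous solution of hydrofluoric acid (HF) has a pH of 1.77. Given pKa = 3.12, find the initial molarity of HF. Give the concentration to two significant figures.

C₀ = 4.0 × 10^-1 M

[H+] = 10^(-1.77) = 1.70 × 10^-2 M = x
Ka = 10^(−3.12) = 7.59 × 10^-4
Ka = x²/(C₀ − x) ⇒ C₀ = x + x²/Ka
C₀ = 1.70 × 10^-2 + (1.70 × 10^-2)²/(7.59 × 10^-4) = 3.98 × 10^-1 M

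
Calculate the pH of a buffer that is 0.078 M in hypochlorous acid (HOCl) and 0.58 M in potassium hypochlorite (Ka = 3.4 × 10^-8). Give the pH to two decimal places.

pKa = −log(3.4 × 10^-8) = 7.469
pH = pKa + log([A⁻]/[HA]) = 7.469 + log(0.58/0.078)
pH = 7.469 + (+0.871) = 8.34

pH = 8.34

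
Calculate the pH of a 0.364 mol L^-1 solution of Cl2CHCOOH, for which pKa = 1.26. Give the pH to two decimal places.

Cl2CHCOOH ⇌ Cl2CHCOO- + H+
Ka = 10^(−1.26) = 5.50 × 10^-2
From the ICE table, Ka = [H+]²/(0.364 − [H+]) = 5.50 × 10^-2.
[H+] is not negligible relative to C₀; solve [H+]² + 0.055·[H+] − 0.02 = 0.
[H+] = (−Ka + √(Ka² + 4·Ka·C₀))/2 = 1.17 × 10^-1 M
pH = −log[H+] = −log(1.17 × 10^-1) = 0.93

pH = 0.93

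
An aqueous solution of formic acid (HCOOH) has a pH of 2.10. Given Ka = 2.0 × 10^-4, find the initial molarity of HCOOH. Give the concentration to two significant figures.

[H+] = 10^(-2.10) = 7.94 × 10^-3 M = x
Ka = x²/(C₀ − x) ⇒ C₀ = x + x²/Ka
C₀ = 7.94 × 10^-3 + (7.94 × 10^-3)²/(2.0 × 10^-4) = 3.23 × 10^-1 M

C₀ = 3.2 × 10^-1 M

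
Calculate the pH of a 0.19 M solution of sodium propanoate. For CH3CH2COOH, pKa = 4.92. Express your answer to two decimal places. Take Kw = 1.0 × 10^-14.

CH3CH2COO- is the conjugate base of the weak acid CH3CH2COOH.
Ka = 10^(−4.92) = 1.20 × 10^-5
Kb = Kw/Ka = 1.0×10^-14 / 1.20 × 10^-5 = 8.33 × 10^-10
Kb = x²/(0.19 − x) = 8.33 × 10^-10
Since Kb ≪ C₀, x ≈ √(Kb·C₀) = 1.26 × 10^-5 M.
(x/C₀ = 0.0066% < 5%, so the approximation holds.)
pOH = 4.90, so pH = 14.00 − pOH = 9.10

pH = 9.10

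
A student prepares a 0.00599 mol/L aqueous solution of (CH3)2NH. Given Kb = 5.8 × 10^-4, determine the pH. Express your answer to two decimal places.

(CH3)2NH + H2O ⇌ (CH3)2NH2+ + OH-
Kb = [OH-]²/(0.00599 − [OH-]) = 5.8 × 10^-4
[OH-] is not negligible relative to C₀; solve [OH-]² + 0.00058·[OH-] − 3.47e-06 = 0.
[OH-] = [−0.00058 + √(0.00058² + 1.39e-05)]/2 = 1.60 × 10^-3 M
pOH = −log(1.60 × 10^-3) = 2.80; pH = 14.00 − 2.80 = 11.20

pH = 11.20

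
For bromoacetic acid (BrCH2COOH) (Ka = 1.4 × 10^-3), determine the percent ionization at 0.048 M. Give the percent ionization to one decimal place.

BrCH2COOH ⇌ BrCH2COO- + H+; let x = [H+] at equilibrium.
Ka = x²/(C₀ − x); solving the quadratic gives x = 7.53 × 10^-3 M.
% ionization = x/C₀ × 100% = 7.53 × 10^-3/0.048 × 100% = 15.7%

15.7%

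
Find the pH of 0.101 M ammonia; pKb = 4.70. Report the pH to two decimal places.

NH3 + H2O ⇌ NH4+ + OH-
Kb = 10^(−4.70) = 2.00 × 10^-5
Kb = [OH-]²/(0.101 − [OH-]) = 2.00 × 10^-5
Since Kb ≪ C₀, [OH-] ≈ √(Kb·C₀) = 1.42 × 10^-3 M.
pOH = −log(1.42 × 10^-3) = 2.85; pH = 14.00 − 2.85 = 11.15

pH = 11.15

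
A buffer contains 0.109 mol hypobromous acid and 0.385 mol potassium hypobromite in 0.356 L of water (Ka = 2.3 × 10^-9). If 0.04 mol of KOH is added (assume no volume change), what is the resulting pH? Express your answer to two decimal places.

OH- converts HOBr to OBr-: HOBr → 0.069 mol, OBr- → 0.425 mol.
pKa = −log(2.3 × 10^-9) = 8.638
pH = pKa + log(n_OBr-/n_HOBr) = 8.638 + log(0.425/0.069) = 8.638 + (+0.790)

pH = 9.43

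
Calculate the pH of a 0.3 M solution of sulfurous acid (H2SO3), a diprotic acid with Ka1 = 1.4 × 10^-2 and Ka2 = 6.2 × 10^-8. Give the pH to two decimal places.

Ka1 ≫ Ka2, so treat the first dissociation as the only significant source of H+.
Ka1 = x²/(0.3 − x) = 1.4 × 10^-2
Solving the quadratic: x = (−Ka1 + √(Ka1² + 4·Ka1·C₀))/2 = 5.82 × 10^-2 M
pH = −log(5.82 × 10^-2) = 1.24

pH = 1.24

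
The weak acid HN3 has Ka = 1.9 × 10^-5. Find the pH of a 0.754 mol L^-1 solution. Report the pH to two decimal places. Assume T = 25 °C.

pH = 2.42

HN3 ⇌ N3- + H+
Ka = x²/(0.754 − x) = 1.9 × 10^-5
Since Ka ≪ C₀, x ≈ √(Ka·C₀) = 3.78 × 10^-3 M.
(x/C₀ = 0.5% < 5%, so the approximation holds.)
pH = −log(3.78 × 10^-3) = 2.42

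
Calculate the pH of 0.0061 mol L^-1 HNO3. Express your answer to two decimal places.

pH = 2.21

HNO3 is a strong acid and dissociates completely, so [H+] = 0.0061 M.
pH = -log(0.0061) = 2.21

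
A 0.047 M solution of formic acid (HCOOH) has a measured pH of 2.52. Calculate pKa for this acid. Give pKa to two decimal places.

[H+] = 10^(-2.52) = 3.02 × 10^-3 M
At equilibrium [HA] = 0.047 − 3.02 × 10^-3 = 4.40 × 10^-2 M
Ka = [H+][A-]/[HA] = (3.02 × 10^-3)² / 4.40 × 10^-2 = 2.07 × 10^-4
pKa = -log(2.07 × 10^-4) = 3.68

pKa = 3.68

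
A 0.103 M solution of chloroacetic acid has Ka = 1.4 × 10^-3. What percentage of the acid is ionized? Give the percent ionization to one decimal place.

11.0%

ClCH2COOH ⇌ ClCH2COO- + H+; let x = [H+] at equilibrium.
Solve x² + 0.0014x − 0.000144 = 0 → x = 1.13 × 10^-2 M
Fraction ionized = 1.13 × 10^-2 / 0.103 = 0.1097 → 11.0%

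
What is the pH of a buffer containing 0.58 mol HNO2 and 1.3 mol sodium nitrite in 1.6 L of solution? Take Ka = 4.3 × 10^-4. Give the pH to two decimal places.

pH = 3.72

pKa = −log(4.3 × 10^-4) = 3.367
Using pH = pKa + log([base]/[acid]) with [base]/[acid] = 1.3/0.58:
pH = 3.367 + (+0.351) = 3.72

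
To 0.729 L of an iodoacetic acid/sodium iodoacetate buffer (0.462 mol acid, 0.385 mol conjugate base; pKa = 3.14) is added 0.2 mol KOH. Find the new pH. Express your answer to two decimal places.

OH- converts ICH2COOH to ICH2COO-: ICH2COOH → 0.262 mol, ICH2COO- → 0.585 mol.
Henderson–Hasselbalch with mole ratio 0.585/0.262: pH = 3.14 + (+0.349)

pH = 3.49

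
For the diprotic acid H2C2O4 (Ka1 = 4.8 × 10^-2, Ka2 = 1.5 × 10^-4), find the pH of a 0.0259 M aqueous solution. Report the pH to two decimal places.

pH = 1.73

Since Ka1 ≫ Ka2, the first ionization dominates [H+].
Ka1 = x²/(0.0259 − x) = 4.8 × 10^-2
Solving the quadratic: x = (−Ka1 + √(Ka1² + 4·Ka1·C₀))/2 = 1.87 × 10^-2 M
pH = −log(1.87 × 10^-2) = 1.73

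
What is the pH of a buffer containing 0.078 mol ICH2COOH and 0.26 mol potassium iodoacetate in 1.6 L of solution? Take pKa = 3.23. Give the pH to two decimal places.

pH = pKa + log([A⁻]/[HA]) = 3.23 + log(0.26/0.078)
pH = 3.23 + (+0.523) = 3.75

pH = 3.75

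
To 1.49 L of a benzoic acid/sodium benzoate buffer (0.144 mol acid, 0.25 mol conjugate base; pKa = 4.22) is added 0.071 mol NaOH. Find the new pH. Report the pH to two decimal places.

After neutralization: n(C6H5COOH) = 0.073 mol, n(C6H5COO-) = 0.321 mol.
pH = pKa + log(n_C6H5COO-/n_C6H5COOH) = 4.22 + log(0.321/0.073) = 4.22 + (+0.643)

pH = 4.86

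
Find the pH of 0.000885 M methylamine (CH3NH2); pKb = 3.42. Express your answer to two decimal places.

pH = 10.62

CH3NH2 + H2O ⇌ CH3NH3+ + OH-
Kb = 10^(−3.42) = 3.80 × 10^-4
Kb = [OH-]²/(0.000885 − [OH-]) = 3.80 × 10^-4
Here C₀/Kb ≈ 2.33, so the small-[OH-] approximation fails. Use the quadratic:
[OH-] = [−0.00038 + √(0.00038² + 1.35e-06)]/2 = 4.20 × 10^-4 M
pOH = −log(4.20 × 10^-4) = 3.38; pH = 14.00 − 3.38 = 10.62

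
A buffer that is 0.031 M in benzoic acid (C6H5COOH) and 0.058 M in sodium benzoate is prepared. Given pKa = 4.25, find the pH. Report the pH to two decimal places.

pH = 4.52

pH = pKa + log([A⁻]/[HA]) = 4.25 + log(0.058/0.031)
pH = 4.25 + (+0.272) = 4.52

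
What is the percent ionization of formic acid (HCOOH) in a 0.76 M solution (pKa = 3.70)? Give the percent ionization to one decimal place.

HCOOH ⇌ HCOO- + H+; let x = [H+] at equilibrium.
Ka = 10^(−3.70) = 2.00 × 10^-4
x ≈ √(Ka·C₀) = √(2.00 × 10^-4 × 0.76) = 1.23 × 10^-2 M
% ionization = x/C₀ × 100% = 1.23 × 10^-2/0.76 × 100% = 1.6%

1.6%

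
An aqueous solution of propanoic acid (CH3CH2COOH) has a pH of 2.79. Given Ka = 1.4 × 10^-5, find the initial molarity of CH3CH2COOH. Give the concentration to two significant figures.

[H+] = 10^(-2.79) = 1.62 × 10^-3 M = x
Ka = x²/(C₀ − x) ⇒ C₀ = x + x²/Ka
C₀ = 1.62 × 10^-3 + (1.62 × 10^-3)²/(1.4 × 10^-5) = 1.89 × 10^-1 M

C₀ = 1.9 × 10^-1 M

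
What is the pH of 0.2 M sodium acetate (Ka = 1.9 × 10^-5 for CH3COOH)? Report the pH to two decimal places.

CH3COO- is the conjugate base of the weak acid CH3COOH.
Kb = Kw/Ka = 1.0×10^-14 / 1.9 × 10^-5 = 5.26 × 10^-10
From the ICE table, Kb = [OH-]²/(0.2 − [OH-]) = 5.26 × 10^-10.
Since Kb ≪ C₀, [OH-] ≈ √(Kb·C₀) = 1.03 × 10^-5 M.
pOH = −log(1.03 × 10^-5) = 4.99; pH = 14.00 − 4.99 = 9.01

pH = 9.01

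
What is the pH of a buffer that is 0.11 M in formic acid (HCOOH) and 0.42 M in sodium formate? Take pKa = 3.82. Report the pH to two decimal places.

Using pH = pKa + log([base]/[acid]) with [base]/[acid] = 0.42/0.11:
pH = 3.82 + (+0.582) = 4.40

pH = 4.40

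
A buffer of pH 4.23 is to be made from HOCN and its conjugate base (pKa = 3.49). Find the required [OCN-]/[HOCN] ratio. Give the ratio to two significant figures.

pH = pKa + log(r) ⇒ log(r) = 4.23 − 3.49 = +0.74
r = [OCN-]/[HOCN] = 10^(+0.74) = 5.5

ratio = 5.5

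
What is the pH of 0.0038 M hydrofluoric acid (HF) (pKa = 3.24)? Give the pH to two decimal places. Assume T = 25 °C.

pH = 2.91

HF ⇌ F- + H+
Ka = 10^(−3.24) = 5.75 × 10^-4
Ka = [H+]²/(0.0038 − [H+]) = 5.75 × 10^-4
[H+] is not negligible relative to C₀; solve [H+]² + 0.000575·[H+] − 2.18e-06 = 0.
[H+] = (−Ka + √(Ka² + 4·Ka·C₀))/2 = 1.22 × 10^-3 M
pH = −log[H+] = −log(1.22 × 10^-3) = 2.91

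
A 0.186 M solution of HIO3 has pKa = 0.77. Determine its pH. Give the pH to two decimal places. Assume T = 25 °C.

pH = 0.95

HIO3 ⇌ IO3- + H+
Ka = 10^(−0.77) = 1.70 × 10^-1
From the ICE table, Ka = [H+]²/(0.186 − [H+]) = 1.70 × 10^-1.
The 5% rule fails; solving [H+]² + Ka·[H+] − Ka·C₀ = 0 exactly:
[H+] = (−Ka + √(Ka² + 4·Ka·C₀))/2 = 1.12 × 10^-1 M
pH = −log(1.12 × 10^-1) = 0.95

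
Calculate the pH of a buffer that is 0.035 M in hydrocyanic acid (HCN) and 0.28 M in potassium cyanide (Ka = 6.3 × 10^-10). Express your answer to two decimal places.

pKa = −log(6.3 × 10^-10) = 9.201
Using pH = pKa + log([base]/[acid]) with [base]/[acid] = 0.28/0.035:
pH = 9.201 + (+0.903) = 10.10

pH = 10.10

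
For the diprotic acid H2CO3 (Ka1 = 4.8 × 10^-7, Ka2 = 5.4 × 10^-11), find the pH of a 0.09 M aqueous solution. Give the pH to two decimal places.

pH = 3.68

Ka1 ≫ Ka2, so treat the first dissociation as the only significant source of H+.
Ka1 = x²/(0.09 − x) = 4.8 × 10^-7
x ≈ √(4.8 × 10^-7 × 0.09) = 2.08 × 10^-4 M
pH = −log(2.08 × 10^-4) = 3.68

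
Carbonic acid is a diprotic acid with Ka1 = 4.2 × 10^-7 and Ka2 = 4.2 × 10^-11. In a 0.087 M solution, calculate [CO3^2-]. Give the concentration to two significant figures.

4.2 × 10^-11 M

First ionization gives [H+] ≈ [HCO3-] = 1.91 × 10^-4 M.
Second step: Ka2 = [H+][CO3^2-]/[HCO3-] ≈ [CO3^2-] (since [H+] ≈ [HCO3-]).
So [CO3^2-] ≈ Ka2.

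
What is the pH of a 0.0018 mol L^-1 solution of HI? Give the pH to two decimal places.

HI is a strong acid and dissociates completely, so [H+] = 0.0018 M.
pH = -log(0.0018) = 2.74

pH = 2.74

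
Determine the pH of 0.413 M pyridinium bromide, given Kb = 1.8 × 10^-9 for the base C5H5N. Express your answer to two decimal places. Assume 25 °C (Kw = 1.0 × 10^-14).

C5H5NH+ is the conjugate acid of the weak base C5H5N.
Ka = Kw/Kb = 1.0×10^-14 / 1.8 × 10^-9 = 5.56 × 10^-6
From the ICE table, Ka = [H+]²/(0.413 − [H+]) = 5.56 × 10^-6.
Assume [H+] ≪ 0.413: [H+] ≈ √(5.56 × 10^-6 × 0.413) = 1.52 × 10^-3 M
pH = −log[H+] = −log(1.52 × 10^-3) = 2.82

pH = 2.82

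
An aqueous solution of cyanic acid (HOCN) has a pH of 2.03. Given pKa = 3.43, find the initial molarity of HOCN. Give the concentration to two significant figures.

C₀ = 2.4 × 10^-1 M

[H+] = 10^(-2.03) = 9.33 × 10^-3 M = x
Ka = 10^(−3.43) = 3.72 × 10^-4
Ka = x²/(C₀ − x) ⇒ C₀ = x + x²/Ka
C₀ = 9.33 × 10^-3 + (9.33 × 10^-3)²/(3.72 × 10^-4) = 2.43 × 10^-1 M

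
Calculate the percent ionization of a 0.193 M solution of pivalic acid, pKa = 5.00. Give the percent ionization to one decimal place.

0.7%

(CH3)3CCOOH ⇌ (CH3)3CCOO- + H+; let x = [H+] at equilibrium.
Ka = 10^(−5.00) = 1.00 × 10^-5
x ≈ √(Ka·C₀) = √(1.00 × 10^-5 × 0.193) = 1.39 × 10^-3 M
Fraction ionized = 1.39 × 10^-3 / 0.193 = 0.0072 → 0.7%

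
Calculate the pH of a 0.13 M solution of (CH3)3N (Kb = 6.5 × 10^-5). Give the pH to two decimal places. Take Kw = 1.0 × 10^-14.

(CH3)3N + H2O ⇌ (CH3)3NH+ + OH-
Let x = [OH-] at equilibrium. Kb = x²/(0.13 − x).
Neglecting x in the denominator: x = √(6.5 × 10^-5 × 0.13) = 2.91 × 10^-3 M
pOH = 2.54, so pH = 14.00 − pOH = 11.46

pH = 11.46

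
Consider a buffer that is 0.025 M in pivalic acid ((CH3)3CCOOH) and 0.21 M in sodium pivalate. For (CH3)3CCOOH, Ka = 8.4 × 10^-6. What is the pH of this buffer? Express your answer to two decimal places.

pH = 6.00

pKa = −log(8.4 × 10^-6) = 5.076
Using pH = pKa + log([base]/[acid]) with [base]/[acid] = 0.21/0.025:
pH = 5.076 + (+0.924) = 6.00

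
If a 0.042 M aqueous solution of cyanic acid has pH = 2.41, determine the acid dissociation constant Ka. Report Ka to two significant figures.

Ka = 4.0 × 10^-4

[H+] = 10^(-2.41) = 3.89 × 10^-3 M
At equilibrium [HA] = 0.042 − 3.89 × 10^-3 = 3.81 × 10^-2 M
Ka = [H+][A-]/[HA] = (3.89 × 10^-3)² / 3.81 × 10^-2 = 4.0 × 10^-4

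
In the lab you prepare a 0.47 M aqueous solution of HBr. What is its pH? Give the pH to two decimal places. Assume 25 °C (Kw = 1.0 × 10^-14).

pH = 0.33

HBr is a strong acid and dissociates completely, so [H+] = 0.47 M.
pH = -log(0.47) = 0.33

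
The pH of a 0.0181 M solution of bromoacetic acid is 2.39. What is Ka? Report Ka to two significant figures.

Ka = 1.2 × 10^-3

[H+] = 10^(-2.39) = 4.07 × 10^-3 M
At equilibrium [HA] = 0.0181 − 4.07 × 10^-3 = 1.40 × 10^-2 M
Ka = [H+][A-]/[HA] = (4.07 × 10^-3)² / 1.40 × 10^-2 = 1.2 × 10^-3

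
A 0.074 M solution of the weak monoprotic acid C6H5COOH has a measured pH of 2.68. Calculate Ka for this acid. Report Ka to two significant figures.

Ka = 6.1 × 10^-5

[H+] = 10^(-2.68) = 2.09 × 10^-3 M
At equilibrium [HA] = 0.074 − 2.09 × 10^-3 = 7.19 × 10^-2 M
Ka = [H+][A-]/[HA] = (2.09 × 10^-3)² / 7.19 × 10^-2 = 6.1 × 10^-5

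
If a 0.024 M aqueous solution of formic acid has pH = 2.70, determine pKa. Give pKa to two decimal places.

pKa = 3.74

[H+] = 10^(-2.70) = 2.00 × 10^-3 M
At equilibrium [HA] = 0.024 − 2.00 × 10^-3 = 2.20 × 10^-2 M
Ka = [H+][A-]/[HA] = (2.00 × 10^-3)² / 2.20 × 10^-2 = 1.82 × 10^-4
pKa = -log(1.82 × 10^-4) = 3.74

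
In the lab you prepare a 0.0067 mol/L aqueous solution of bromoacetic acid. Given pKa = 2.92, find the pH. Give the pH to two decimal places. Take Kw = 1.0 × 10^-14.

BrCH2COOH ⇌ BrCH2COO- + H+
Ka = 10^(−2.92) = 1.20 × 10^-3
Ka = x²/(0.0067 − x) = 1.20 × 10^-3
Here C₀/Ka ≈ 5.58, so the small-x approximation fails. Use the quadratic:
x = (−Ka + √(Ka² + 4·Ka·C₀))/2 = 2.30 × 10^-3 M
pH = −log(2.30 × 10^-3) = 2.64

pH = 2.64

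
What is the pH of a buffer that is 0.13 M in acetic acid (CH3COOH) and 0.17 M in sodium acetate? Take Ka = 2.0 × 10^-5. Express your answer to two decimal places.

pKa = −log(2.0 × 10^-5) = 4.699
Using pH = pKa + log([base]/[acid]) with [base]/[acid] = 0.17/0.13:
pH = 4.699 + (+0.117) = 4.82

pH = 4.82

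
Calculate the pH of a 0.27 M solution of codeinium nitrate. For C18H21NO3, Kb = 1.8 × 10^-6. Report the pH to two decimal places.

pH = 4.41

C18H22NO3+ is the conjugate acid of the weak base C18H21NO3.
Ka = Kw/Kb = 1.0×10^-14 / 1.8 × 10^-6 = 5.56 × 10^-9
Ka = [H+]²/(0.27 − [H+]) = 5.56 × 10^-9
Since Ka ≪ C₀, [H+] ≈ √(Ka·C₀) = 3.87 × 10^-5 M.
pH = −log[H+] = −log(3.87 × 10^-5) = 4.41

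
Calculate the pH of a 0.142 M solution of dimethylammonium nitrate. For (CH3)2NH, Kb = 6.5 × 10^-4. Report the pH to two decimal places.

pH = 5.83

(CH3)2NH2+ is the conjugate acid of the weak base (CH3)2NH.
Ka = Kw/Kb = 1.0×10^-14 / 6.5 × 10^-4 = 1.54 × 10^-11
From the ICE table, Ka = [H+]²/(0.142 − [H+]) = 1.54 × 10^-11.
Assume [H+] ≪ 0.142: [H+] ≈ √(1.54 × 10^-11 × 0.142) = 1.48 × 10^-6 M
([H+]/C₀ = 0.001% < 5%, so the approximation holds.)
pH = −log(1.48 × 10^-6) = 5.83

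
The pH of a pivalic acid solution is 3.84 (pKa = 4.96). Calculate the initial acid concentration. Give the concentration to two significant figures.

[H+] = 10^(-3.84) = 1.45 × 10^-4 M = x
Ka = 10^(−4.96) = 1.10 × 10^-5
Ka = x²/(C₀ − x) ⇒ C₀ = x + x²/Ka
C₀ = 1.45 × 10^-4 + (1.45 × 10^-4)²/(1.10 × 10^-5) = 2.06 × 10^-3 M

C₀ = 2.1 × 10^-3 M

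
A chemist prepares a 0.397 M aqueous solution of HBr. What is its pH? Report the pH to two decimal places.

HBr is a strong acid and dissociates completely, so [H+] = 0.397 M.
pH = -log(0.397) = 0.40

pH = 0.40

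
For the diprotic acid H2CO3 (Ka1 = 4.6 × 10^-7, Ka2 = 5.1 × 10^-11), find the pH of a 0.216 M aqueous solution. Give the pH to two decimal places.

Since Ka1 ≫ Ka2, the first ionization dominates [H+].
Ka1 = x²/(0.216 − x) = 4.6 × 10^-7
x ≈ √(4.6 × 10^-7 × 0.216) = 3.15 × 10^-4 M
pH = −log(3.15 × 10^-4) = 3.50

pH = 3.50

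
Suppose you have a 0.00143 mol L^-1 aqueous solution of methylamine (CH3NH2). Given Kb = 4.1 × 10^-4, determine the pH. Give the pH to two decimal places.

pH = 10.77

CH3NH2 + H2O ⇌ CH3NH3+ + OH-
From the ICE table, Kb = [OH-]²/(0.00143 − [OH-]) = 4.1 × 10^-4.
The 5% rule fails; solving [OH-]² + Kb·[OH-] − Kb·C₀ = 0 exactly:
[OH-] = [−0.00041 + √(0.00041² + 2.35e-06)]/2 = 5.88 × 10^-4 M
pOH = −log(5.88 × 10^-4) = 3.23; pH = 14.00 − 3.23 = 10.77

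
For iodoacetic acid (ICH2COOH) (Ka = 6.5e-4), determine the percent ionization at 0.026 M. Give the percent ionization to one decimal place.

14.6%

ICH2COOH ⇌ ICH2COO- + H+; let x = [H+] at equilibrium.
Solve x² + 0.00065x − 1.69e-05 = 0 → x = 3.80 × 10^-3 M
% ionization = x/C₀ × 100% = 3.80 × 10^-3/0.026 × 100% = 14.6%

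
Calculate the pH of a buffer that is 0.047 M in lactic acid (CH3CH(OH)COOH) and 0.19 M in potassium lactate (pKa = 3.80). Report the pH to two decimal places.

Henderson–Hasselbalch: pH = pKa + log([CH3CH(OH)COO-]/[CH3CH(OH)COOH]) = 3.80 + log(0.19/0.047)
pH = 3.80 + (+0.607) = 4.41

pH = 4.41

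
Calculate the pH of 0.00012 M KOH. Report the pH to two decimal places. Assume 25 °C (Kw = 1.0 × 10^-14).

KOH is a strong base; [OH-] = 0.00012 M.
pOH = -log(0.00012) = 3.92
pH = 14.00 - 3.92 = 10.08

pH = 10.08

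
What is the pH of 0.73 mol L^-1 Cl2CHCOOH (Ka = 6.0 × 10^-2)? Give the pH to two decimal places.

Cl2CHCOOH ⇌ Cl2CHCOO- + H+
Ka = [H+]²/(0.73 − [H+]) = 6.0 × 10^-2
The 5% rule fails; solving [H+]² + Ka·[H+] − Ka·C₀ = 0 exactly:
[H+] = (−Ka + √(Ka² + 4·Ka·C₀))/2 = 1.81 × 10^-1 M
pH = −log[H+] = −log(1.81 × 10^-1) = 0.74

pH = 0.74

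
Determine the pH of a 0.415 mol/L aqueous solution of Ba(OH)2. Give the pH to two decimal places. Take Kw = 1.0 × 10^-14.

pH = 13.92

Ba(OH)2 is a strong base (each formula unit releases 2 OH-); [OH-] = 0.83 M.
pOH = -log(0.83) = 0.08
pH = 14.00 - 0.08 = 13.92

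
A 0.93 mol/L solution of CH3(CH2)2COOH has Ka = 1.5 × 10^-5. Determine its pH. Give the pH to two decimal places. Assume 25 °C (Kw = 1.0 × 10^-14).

CH3(CH2)2COOH ⇌ CH3(CH2)2COO- + H+
From the ICE table, Ka = [H+]²/(0.93 − [H+]) = 1.5 × 10^-5.
Neglecting [H+] in the denominator: [H+] = √(1.5 × 10^-5 × 0.93) = 3.73 × 10^-3 M
([H+]/C₀ = 0.4% < 5%, so the approximation holds.)
pH = −log[H+] = −log(3.73 × 10^-3) = 2.43

pH = 2.43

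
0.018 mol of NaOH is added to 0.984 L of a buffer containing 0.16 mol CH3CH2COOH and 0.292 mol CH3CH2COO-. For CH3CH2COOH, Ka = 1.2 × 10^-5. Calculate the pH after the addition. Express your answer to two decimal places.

After neutralization: n(CH3CH2COOH) = 0.142 mol, n(CH3CH2COO-) = 0.31 mol.
pKa = −log(1.2 × 10^-5) = 4.921
Henderson–Hasselbalch with mole ratio 0.31/0.142: pH = 4.921 + (+0.339)

pH = 5.26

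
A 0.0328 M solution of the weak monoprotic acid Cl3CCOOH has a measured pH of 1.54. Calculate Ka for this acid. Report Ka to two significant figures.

[H+] = 10^(-1.54) = 2.88 × 10^-2 M
At equilibrium [HA] = 0.0328 − 2.88 × 10^-2 = 4.00 × 10^-3 M
Ka = [H+][A-]/[HA] = (2.88 × 10^-2)² / 4.00 × 10^-3 = 2.1 × 10^-1

Ka = 2.1 × 10^-1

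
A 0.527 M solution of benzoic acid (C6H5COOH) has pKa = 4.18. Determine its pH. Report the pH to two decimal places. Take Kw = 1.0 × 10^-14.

pH = 2.23

C6H5COOH ⇌ C6H5COO- + H+
Ka = 10^(−4.18) = 6.61 × 10^-5
Ka = [H+]²/(0.527 − [H+]) = 6.61 × 10^-5
Since Ka ≪ C₀, [H+] ≈ √(Ka·C₀) = 5.90 × 10^-3 M.
pH = −log(5.90 × 10^-3) = 2.23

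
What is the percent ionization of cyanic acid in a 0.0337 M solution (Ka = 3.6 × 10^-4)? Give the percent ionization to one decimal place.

9.8%

HOCN ⇌ OCN- + H+; let x = [H+] at equilibrium.
Ka = x²/(C₀ − x); solving the quadratic gives x = 3.31 × 10^-3 M.
% ionization = x/C₀ × 100% = 3.31 × 10^-3/0.0337 × 100% = 9.8%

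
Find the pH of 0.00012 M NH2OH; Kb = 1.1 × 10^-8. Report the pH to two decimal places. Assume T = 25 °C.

pH = 8.06

NH2OH + H2O ⇌ NH3OH+ + OH-
Let x = [OH-] at equilibrium. Kb = x²/(0.00012 − x).
Assume x ≪ 0.00012: x ≈ √(1.1 × 10^-8 × 0.00012) = 1.15 × 10^-6 M
(x/C₀ = 0.96% < 5%, so the approximation holds.)
pOH = 5.94, so pH = 14.00 − pOH = 8.06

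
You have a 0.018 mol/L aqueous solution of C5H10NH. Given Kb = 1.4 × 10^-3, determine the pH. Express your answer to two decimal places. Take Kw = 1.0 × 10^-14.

pH = 11.64

C5H10NH + H2O ⇌ C5H10NH2+ + OH-
From the ICE table, Kb = x²/(0.018 − x) = 1.4 × 10^-3.
Here C₀/Kb ≈ 12.9, so the small-x approximation fails. Use the quadratic:
x = [−0.0014 + √(0.0014² + 0.000101)]/2 = 4.37 × 10^-3 M
pOH = 2.36, so pH = 14.00 − pOH = 11.64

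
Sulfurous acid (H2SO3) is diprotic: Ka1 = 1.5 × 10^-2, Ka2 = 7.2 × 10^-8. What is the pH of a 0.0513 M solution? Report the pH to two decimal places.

Since Ka1 ≫ Ka2, the first ionization dominates [H+].
Ka1 = x²/(0.0513 − x) = 1.5 × 10^-2
Solving the quadratic: x = (−Ka1 + √(Ka1² + 4·Ka1·C₀))/2 = 2.12 × 10^-2 M
pH = −log(2.12 × 10^-2) = 1.67

pH = 1.67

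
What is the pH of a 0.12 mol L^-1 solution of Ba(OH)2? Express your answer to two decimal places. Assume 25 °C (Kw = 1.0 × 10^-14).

pH = 13.38

Ba(OH)2 is a strong base (each formula unit releases 2 OH-); [OH-] = 0.24 M.
pOH = -log(0.24) = 0.62
pH = 14.00 - 0.62 = 13.38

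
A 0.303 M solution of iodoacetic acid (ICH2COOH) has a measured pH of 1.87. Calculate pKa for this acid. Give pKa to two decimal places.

[H+] = 10^(-1.87) = 1.35 × 10^-2 M
At equilibrium [HA] = 0.303 − 1.35 × 10^-2 = 2.89 × 10^-1 M
Ka = [H+][A-]/[HA] = (1.35 × 10^-2)² / 2.89 × 10^-1 = 6.31 × 10^-4
pKa = -log(6.31 × 10^-4) = 3.20

pKa = 3.20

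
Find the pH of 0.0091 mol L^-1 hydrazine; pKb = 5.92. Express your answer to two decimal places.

N2H4 + H2O ⇌ N2H5+ + OH-
Kb = 10^(−5.92) = 1.20 × 10^-6
From the ICE table, Kb = [OH-]²/(0.0091 − [OH-]) = 1.20 × 10^-6.
Assume [OH-] ≪ 0.0091: [OH-] ≈ √(1.20 × 10^-6 × 0.0091) = 1.04 × 10^-4 M
pOH = −log(1.04 × 10^-4) = 3.98; pH = 14.00 − 3.98 = 10.02

pH = 10.02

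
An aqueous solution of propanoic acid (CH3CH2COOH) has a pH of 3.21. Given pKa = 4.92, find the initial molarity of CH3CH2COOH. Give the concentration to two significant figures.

C₀ = 3.2 × 10^-2 M

[H+] = 10^(-3.21) = 6.17 × 10^-4 M = x
Ka = 10^(−4.92) = 1.20 × 10^-5
Ka = x²/(C₀ − x) ⇒ C₀ = x + x²/Ka
C₀ = 6.17 × 10^-4 + (6.17 × 10^-4)²/(1.20 × 10^-5) = 3.23 × 10^-2 M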